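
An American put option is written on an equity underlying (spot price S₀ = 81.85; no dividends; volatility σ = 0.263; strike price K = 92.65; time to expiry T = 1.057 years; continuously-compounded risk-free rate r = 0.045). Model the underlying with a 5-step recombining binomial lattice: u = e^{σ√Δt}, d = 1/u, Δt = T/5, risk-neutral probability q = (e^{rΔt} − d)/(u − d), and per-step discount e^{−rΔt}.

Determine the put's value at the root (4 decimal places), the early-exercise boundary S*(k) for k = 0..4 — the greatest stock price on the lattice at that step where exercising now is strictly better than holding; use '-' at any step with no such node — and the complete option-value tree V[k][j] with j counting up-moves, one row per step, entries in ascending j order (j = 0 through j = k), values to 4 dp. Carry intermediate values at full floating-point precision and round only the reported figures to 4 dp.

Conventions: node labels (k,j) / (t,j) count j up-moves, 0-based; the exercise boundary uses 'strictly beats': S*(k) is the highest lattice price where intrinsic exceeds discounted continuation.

Δt=0.21140, u=1.12854, d=0.88610, q=0.50923, disc=e^(-rΔt)=0.99053
k=5 terminal: V=max(K-S,0) → 47.9366 35.7031 20.1225 0.2792 0.0000 0.0000
k=4: j=0 S=50.4608 intr=42.1892 cont=41.3120 V=42.1892[EX]; j=1 S=64.2668 intr=28.3832 cont=27.5060 V=28.3832[EX]; j=2 S=81.8500 intr=10.8000 cont=9.9228 V=10.8000[EX]; j=3 S=104.2440 intr=0.0000 cont=0.1357 V=0.1357[hold]; j=4 S=132.7649 intr=0.0000 cont=0.0000 V=0.0000[hold]  S*(4)=81.8500
k=3: j=0 S=56.9469 intr=35.7031 cont=34.8259 V=35.7031[EX]; j=1 S=72.5275 intr=20.1225 cont=19.2453 V=20.1225[EX]; j=2 S=92.3708 intr=0.2792 cont=5.3186 V=5.3186[hold]; j=3 S=117.6433 intr=0.0000 cont=0.0660 V=0.0660[hold]  S*(3)=72.5275
k=2: j=0 S=64.2668 intr=28.3832 cont=27.5060 V=28.3832[EX]; j=1 S=81.8500 intr=10.8000 cont=12.4647 V=12.4647[hold]; j=2 S=104.2440 intr=0.0000 cont=2.6187 V=2.6187[hold]  S*(2)=64.2668
k=1: j=0 S=72.5275 intr=20.1225 cont=20.0850 V=20.1225[EX]; j=1 S=92.3708 intr=0.2792 cont=7.3803 V=7.3803[hold]  S*(1)=72.5275
k=0: j=0 S=81.8500 intr=10.8000 cont=13.5047 V=13.5047[hold]  S*(0)=-

price = 13.5047
boundary = - 72.5275 64.2668 72.5275 81.8500
tree:
13.5047
20.1225 7.3803
28.3832 12.4647 2.6187
35.7031 20.1225 5.3186 0.0660
42.1892 28.3832 10.8000 0.1357 0.0000
47.9366 35.7031 20.1225 0.2792 0.0000 0.0000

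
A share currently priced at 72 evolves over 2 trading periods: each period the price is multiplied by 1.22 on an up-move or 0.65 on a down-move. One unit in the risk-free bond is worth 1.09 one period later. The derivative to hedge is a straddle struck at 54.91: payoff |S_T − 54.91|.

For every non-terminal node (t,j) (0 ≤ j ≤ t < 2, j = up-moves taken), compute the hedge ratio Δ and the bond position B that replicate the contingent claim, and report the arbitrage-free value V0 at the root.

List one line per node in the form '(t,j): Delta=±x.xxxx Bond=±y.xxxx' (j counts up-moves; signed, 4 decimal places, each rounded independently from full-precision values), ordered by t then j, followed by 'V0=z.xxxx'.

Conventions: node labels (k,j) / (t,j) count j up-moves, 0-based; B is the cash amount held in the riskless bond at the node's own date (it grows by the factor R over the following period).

(0,0): Delta=0.7503 Bond=-26.0924
(1,0): Delta=-0.8361 Bond=45.8022
(1,1): Delta=1.0000 Bond=-50.3761
V0=27.9277

Arbitrage-free pricing uses the up-move probability p* = (R−d)/(u−d) = 0.7719, discounting each step at R = 1.09.
Terminal payoffs: V(2,0)=24.4900, V(2,1)=2.1860, V(2,2)=52.2548
Node (1,0) S=46.8000: V=(p*·2.1860+(1−p*)·24.4900)/1.09=6.6724; Δ=(2.1860−24.4900)/(57.0960−30.4200)=-0.8361; B=V−Δ·S=45.8022
Node (1,1) S=87.8400: V=(p*·52.2548+(1−p*)·2.1860)/1.09=37.4639; Δ=(52.2548−2.1860)/(107.1648−57.0960)=1.0000; B=V−Δ·S=-50.3761
Node (0,0) S=72.0000: V=(p*·37.4639+(1−p*)·6.6724)/1.09=27.9277; Δ=(37.4639−6.6724)/(87.8400−46.8000)=0.7503; B=V−Δ·S=-26.0924
Sanity check at the root: Δ(0,0)·S0 + B(0,0) reproduces V0 = 27.9277.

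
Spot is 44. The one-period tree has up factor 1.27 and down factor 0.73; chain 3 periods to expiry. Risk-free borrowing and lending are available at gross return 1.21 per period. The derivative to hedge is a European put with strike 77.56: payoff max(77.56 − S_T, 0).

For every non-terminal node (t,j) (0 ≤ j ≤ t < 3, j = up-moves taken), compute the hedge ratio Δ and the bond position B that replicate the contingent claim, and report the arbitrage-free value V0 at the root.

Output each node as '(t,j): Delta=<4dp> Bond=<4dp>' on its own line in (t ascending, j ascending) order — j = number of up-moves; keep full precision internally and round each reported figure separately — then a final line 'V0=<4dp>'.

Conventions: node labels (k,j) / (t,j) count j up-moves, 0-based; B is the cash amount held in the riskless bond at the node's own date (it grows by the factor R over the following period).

(0,0): Delta=-0.7145 Bond=36.2024
(1,0): Delta=-1.0000 Bond=52.9745
(1,1): Delta=-0.6940 Bond=42.6588
(2,0): Delta=-1.0000 Bond=64.0992
(2,1): Delta=-1.0000 Bond=64.0992
(2,2): Delta=-0.6720 Bond=50.0568
V0=4.7635

Since d<R<u, set p* = (R−d)/(u−d) = 0.8889; price each node as the discounted p*-expectation of its children.
At maturity the claim pays: V(3,0)=60.4433, V(3,1)=47.7815, V(3,2)=25.7537, V(3,3)=0.0000
(2,0): S=23.4476. Δ = (V_up−V_dn)/(S_up−S_dn) = (47.7815−60.4433)/(29.7785−17.1167) = -1.0000. V = [p*·47.7815 + (1−p*)·60.4433]/1.21 = 40.6516. B = V − Δ·S = 64.0992.
(2,1): S=40.7924. Δ = (V_up−V_dn)/(S_up−S_dn) = (25.7537−47.7815)/(51.8063−29.7785) = -1.0000. V = [p*·25.7537 + (1−p*)·47.7815]/1.21 = 23.3068. B = V − Δ·S = 64.0992.
(2,2): S=70.9676. Δ = (V_up−V_dn)/(S_up−S_dn) = (0.0000−25.7537)/(90.1289−51.8063) = -0.6720. V = [p*·0.0000 + (1−p*)·25.7537]/1.21 = 2.3649. B = V − Δ·S = 50.0568.
(1,0): S=32.1200. Δ = (V_up−V_dn)/(S_up−S_dn) = (23.3068−40.6516)/(40.7924−23.4476) = -1.0000. V = [p*·23.3068 + (1−p*)·40.6516]/1.21 = 20.8545. B = V − Δ·S = 52.9745.
(1,1): S=55.8800. Δ = (V_up−V_dn)/(S_up−S_dn) = (2.3649−23.3068)/(70.9676−40.7924) = -0.6940. V = [p*·2.3649 + (1−p*)·23.3068]/1.21 = 3.8775. B = V − Δ·S = 42.6588.
(0,0): S=44.0000. Δ = (V_up−V_dn)/(S_up−S_dn) = (3.8775−20.8545)/(55.8800−32.1200) = -0.7145. V = [p*·3.8775 + (1−p*)·20.8545]/1.21 = 4.7635. B = V − Δ·S = 36.2024.
Verification: the root portfolio costs Δ(0,0)·S0 + B(0,0) = 4.7635, matching V0.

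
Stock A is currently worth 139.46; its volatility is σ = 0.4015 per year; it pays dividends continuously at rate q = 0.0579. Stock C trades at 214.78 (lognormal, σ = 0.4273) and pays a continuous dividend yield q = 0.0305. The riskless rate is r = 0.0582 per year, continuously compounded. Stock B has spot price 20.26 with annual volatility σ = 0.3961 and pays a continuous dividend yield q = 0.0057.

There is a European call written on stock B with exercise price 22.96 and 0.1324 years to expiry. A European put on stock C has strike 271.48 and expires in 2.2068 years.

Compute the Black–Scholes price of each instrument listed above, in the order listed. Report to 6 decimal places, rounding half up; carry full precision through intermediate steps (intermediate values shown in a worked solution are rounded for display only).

price(stock B call K=22.96) = 0.358736
price(stock C put K=271.48) = 75.665510

[stock B call K=22.96]
σ√T = 0.3961·√0.1324 = 0.144128
d₁ = (ln(S/K) + (r−q+σ²/2)T) / (σ√T) = (ln(20.26/22.96) + (0.0582−0.0057+0.3961²/2)·0.1324) / 0.144128 = (-0.125105 + 0.017337) / 0.144128 = -0.747721
d₂ = d₁ − σ√T = -0.747721 − 0.144128 = -0.891849
e^{−rT} = 0.992324
e^{−qT} = 0.999246
N(d₁) = 0.227314,  N(d₂) = 0.186237
price = S·e^{−qT}·N(d₁) − K·e^{−rT}·N(d₂) = 4.601914 − 4.243178 = 0.358736
[stock C put K=271.48]
σ√T = 0.4273·√2.2068 = 0.634767
d₁ = (ln(S/K) + (r−q+σ²/2)T) / (σ√T) = (ln(214.78/271.48) + (0.0582−0.0305+0.4273²/2)·2.2068) / 0.634767 = (-0.234274 + 0.262593) / 0.634767 = 0.044613
d₂ = d₁ − σ√T = 0.044613 − 0.634767 = -0.590154
e^{−rT} = 0.879470
e^{−qT} = 0.934908
N(−d₁) = 0.482208,  N(−d₂) = 0.722456
price = K·e^{−rT}·N(−d₂) − S·e^{−qT}·N(−d₁) = 172.492624 − 96.827113 = 75.665510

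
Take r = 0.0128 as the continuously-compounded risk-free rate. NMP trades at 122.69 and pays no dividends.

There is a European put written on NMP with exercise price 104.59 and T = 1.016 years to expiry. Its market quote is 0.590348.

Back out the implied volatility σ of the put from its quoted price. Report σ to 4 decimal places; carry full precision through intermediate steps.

At σ = 0.1270 the Black–Scholes value reproduces the quote:
σ√T = 0.127·√1.016 = 0.128012
d₁ = (ln(S/K) + (r+σ²/2)T) / (σ√T) = (ln(122.69/104.59) + (0.0128+0.127²/2)·1.016) / 0.128012 = (0.159613 + 0.021198) / 0.128012 = 1.412456
d₂ = d₁ − σ√T = 1.412456 − 0.128012 = 1.284444
e^{−rT} = 0.987079
N(−d₁) = 0.078908,  N(−d₂) = 0.099493
V = K·e^{−rT}·N(−d₂) − S·N(−d₁) = 10.271559 − 9.681212 = 0.590348 (equal to the quote); since ∂V/∂σ > 0 for all σ, the implied volatility is unique

sigma = 0.1270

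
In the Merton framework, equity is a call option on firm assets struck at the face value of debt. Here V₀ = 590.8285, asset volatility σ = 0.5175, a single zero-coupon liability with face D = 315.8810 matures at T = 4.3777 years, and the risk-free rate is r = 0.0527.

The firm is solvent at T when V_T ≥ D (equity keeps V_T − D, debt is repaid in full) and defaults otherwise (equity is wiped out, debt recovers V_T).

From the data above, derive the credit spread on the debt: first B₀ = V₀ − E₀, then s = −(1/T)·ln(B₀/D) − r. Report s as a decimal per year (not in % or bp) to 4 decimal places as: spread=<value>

With assets at 590.8285 and a single debt payment of 315.8810 at 4.3777 years:
d₁ = [ln(V₀/D) + (r + σ²/2)T] / (σ√T)
   = [ln(590.8285/315.8810) + (0.0527 + 0.5·0.5175²)·4.3777] / (0.5175·√4.3777)
   = [0.626160 + 0.816893] / 1.082763 = 1.332750
d₂ = d₁ − σ√T = 1.332750 − 1.082763 = 0.249988
N(d₁) = 0.908693,  N(d₂) = 0.598702,  e^(−rT) = 0.793974
E₀ = V₀·N(d₁) − D·e^(−rT)·N(d₂)
   = 590.8285·0.908693 − 315.8810·0.793974·0.598702 = 386.726720
B₀ = V₀ − E₀ = 590.8285 − 386.726720 = 204.101780
spread = −(1/T)·ln(B₀/D) − r = −(1/4.3777)·ln(204.101780/315.8810) − 0.0527 = 0.04706626

spread=0.0471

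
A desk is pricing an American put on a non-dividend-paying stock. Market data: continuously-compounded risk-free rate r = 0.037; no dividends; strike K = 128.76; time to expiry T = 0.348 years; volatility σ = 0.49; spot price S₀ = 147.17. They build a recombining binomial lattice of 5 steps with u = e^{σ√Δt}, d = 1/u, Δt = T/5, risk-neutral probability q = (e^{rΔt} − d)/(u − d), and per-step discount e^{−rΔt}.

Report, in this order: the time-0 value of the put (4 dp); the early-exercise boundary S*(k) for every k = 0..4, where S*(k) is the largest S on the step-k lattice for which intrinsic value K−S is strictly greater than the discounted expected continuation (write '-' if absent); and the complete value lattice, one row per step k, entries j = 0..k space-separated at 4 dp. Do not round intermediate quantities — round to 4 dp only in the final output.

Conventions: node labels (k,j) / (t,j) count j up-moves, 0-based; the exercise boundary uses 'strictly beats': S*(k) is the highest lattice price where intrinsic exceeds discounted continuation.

price = 7.1424
boundary = - - - 99.8607 113.6413
tree:
7.1424
11.7542 2.1379
18.8089 4.1036 0.0000
28.8993 7.8766 0.0000 0.0000
41.0089 15.1187 0.0000 0.0000 0.0000
51.6499 28.8993 0.0000 0.0000 0.0000 0.0000

params: Δt=0.06960 u=1.13800 d=0.87874 q=0.47767 e^(-rΔt)=0.99743
t_5 payoffs: 51.6499 28.8993 0.0000 0.0000 0.0000 0.0000
t_4: node(4,0) S=87.7511 payoff=41.0089 vs cont=40.6777 → 41.0089 [stop]  node(4,1) S=113.6413 payoff=15.1187 vs cont=15.0561 → 15.1187 [stop]  node(4,2) S=147.1700 payoff=0.0000 vs cont=0.0000 → 0.0000 [wait]  node(4,3) S=190.5911 payoff=0.0000 vs cont=0.0000 → 0.0000 [wait]  node(4,4) S=246.8231 payoff=0.0000 vs cont=0.0000 → 0.0000 [wait]  ⇒ S*(4)=113.6413
t_3: node(3,0) S=99.8607 payoff=28.8993 vs cont=28.5682 → 28.8993 [stop]  node(3,1) S=129.3236 payoff=0.0000 vs cont=7.8766 → 7.8766 [wait]  node(3,2) S=167.4792 payoff=0.0000 vs cont=0.0000 → 0.0000 [wait]  node(3,3) S=216.8923 payoff=0.0000 vs cont=0.0000 → 0.0000 [wait]  ⇒ S*(3)=99.8607
t_2: node(2,0) S=113.6413 payoff=15.1187 vs cont=18.8089 → 18.8089 [wait]  node(2,1) S=147.1700 payoff=0.0000 vs cont=4.1036 → 4.1036 [wait]  node(2,2) S=190.5911 payoff=0.0000 vs cont=0.0000 → 0.0000 [wait]  ⇒ S*(2)=-
t_1: node(1,0) S=129.3236 payoff=0.0000 vs cont=11.7542 → 11.7542 [wait]  node(1,1) S=167.4792 payoff=0.0000 vs cont=2.1379 → 2.1379 [wait]  ⇒ S*(1)=-
t_0: node(0,0) S=147.1700 payoff=0.0000 vs cont=7.1424 → 7.1424 [wait]  ⇒ S*(0)=-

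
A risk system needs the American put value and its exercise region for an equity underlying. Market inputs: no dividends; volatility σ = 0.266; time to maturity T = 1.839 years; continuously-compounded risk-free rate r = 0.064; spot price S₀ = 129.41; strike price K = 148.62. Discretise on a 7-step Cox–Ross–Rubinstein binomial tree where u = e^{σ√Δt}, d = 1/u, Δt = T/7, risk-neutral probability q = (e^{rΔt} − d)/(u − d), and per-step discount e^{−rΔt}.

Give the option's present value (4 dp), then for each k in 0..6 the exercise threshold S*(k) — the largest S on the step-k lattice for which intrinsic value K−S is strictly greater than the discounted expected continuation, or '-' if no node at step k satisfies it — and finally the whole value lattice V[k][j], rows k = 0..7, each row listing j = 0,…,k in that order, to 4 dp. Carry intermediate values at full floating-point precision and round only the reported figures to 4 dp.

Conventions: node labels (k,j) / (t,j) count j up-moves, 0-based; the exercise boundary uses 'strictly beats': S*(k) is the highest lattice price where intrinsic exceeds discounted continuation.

price = 23.8553
boundary = - 112.9162 98.5245 112.9162 98.5245 112.9162 129.4100
tree:
23.8553
35.7038 14.0277
50.0955 22.8252 6.6125
62.6528 35.7038 12.0435 1.9690
73.6097 50.0955 21.2403 4.2076 0.0307
83.1701 62.6528 35.7038 8.9907 0.0661 0.0000
91.5119 73.6097 50.0955 19.2100 0.1424 0.0000 0.0000
98.7906 83.1701 62.6528 35.7038 0.3069 0.0000 0.0000 0.0000

Δt=0.26271  u=1.14607  d=0.87255  q=0.52796  discount=0.98333
step 7 (expiry): payoffs max(K−S,0) = 98.7906 83.1701 62.6528 35.7038 0.3069 0.0000 0.0000 0.0000
step 6: (k=6,j=0): S=57.1081, K−S=91.5119, hold=89.0340 ⇒ V=91.5119 exercise | (k=6,j=1): S=75.0103, K−S=73.6097, hold=71.1317 ⇒ V=73.6097 exercise | (k=6,j=2): S=98.5245, K−S=50.0955, hold=47.6175 ⇒ V=50.0955 exercise | (k=6,j=3): S=129.4100, K−S=19.2100, hold=16.7320 ⇒ V=19.2100 exercise | (k=6,j=4): S=169.9774, K−S=0.0000, hold=0.1424 ⇒ V=0.1424 continue | (k=6,j=5): S=223.2620, K−S=0.0000, hold=0.0000 ⇒ V=0.0000 continue | (k=6,j=6): S=293.2502, K−S=0.0000, hold=0.0000 ⇒ V=0.0000 continue  boundary S*=129.4100
step 5: (k=5,j=0): S=65.4499, K−S=83.1701, hold=80.6921 ⇒ V=83.1701 exercise | (k=5,j=1): S=85.9672, K−S=62.6528, hold=60.1749 ⇒ V=62.6528 exercise | (k=5,j=2): S=112.9162, K−S=35.7038, hold=33.2259 ⇒ V=35.7038 exercise | (k=5,j=3): S=148.3131, K−S=0.3069, hold=8.9907 ⇒ V=8.9907 continue | (k=5,j=4): S=194.8063, K−S=0.0000, hold=0.0661 ⇒ V=0.0661 continue | (k=5,j=5): S=255.8742, K−S=0.0000, hold=0.0000 ⇒ V=0.0000 continue  boundary S*=112.9162
step 4: (k=4,j=0): S=75.0103, K−S=73.6097, hold=71.1317 ⇒ V=73.6097 exercise | (k=4,j=1): S=98.5245, K−S=50.0955, hold=47.6175 ⇒ V=50.0955 exercise | (k=4,j=2): S=129.4100, K−S=19.2100, hold=21.2403 ⇒ V=21.2403 continue | (k=4,j=3): S=169.9774, K−S=0.0000, hold=4.2076 ⇒ V=4.2076 continue | (k=4,j=4): S=223.2620, K−S=0.0000, hold=0.0307 ⇒ V=0.0307 continue  boundary S*=98.5245
step 3: (k=3,j=0): S=85.9672, K−S=62.6528, hold=60.1749 ⇒ V=62.6528 exercise | (k=3,j=1): S=112.9162, K−S=35.7038, hold=34.2799 ⇒ V=35.7038 exercise | (k=3,j=2): S=148.3131, K−S=0.3069, hold=12.0435 ⇒ V=12.0435 continue | (k=3,j=3): S=194.8063, K−S=0.0000, hold=1.9690 ⇒ V=1.9690 continue  boundary S*=112.9162
step 2: (k=2,j=0): S=98.5245, K−S=50.0955, hold=47.6175 ⇒ V=50.0955 exercise | (k=2,j=1): S=129.4100, K−S=19.2100, hold=22.8252 ⇒ V=22.8252 continue | (k=2,j=2): S=169.9774, K−S=0.0000, hold=6.6125 ⇒ V=6.6125 continue  boundary S*=98.5245
step 1: (k=1,j=0): S=112.9162, K−S=35.7038, hold=35.1027 ⇒ V=35.7038 exercise | (k=1,j=1): S=148.3131, K−S=0.3069, hold=14.0277 ⇒ V=14.0277 continue  boundary S*=112.9162
step 0: (k=0,j=0): S=129.4100, K−S=19.2100, hold=23.8553 ⇒ V=23.8553 continue  boundary S*=-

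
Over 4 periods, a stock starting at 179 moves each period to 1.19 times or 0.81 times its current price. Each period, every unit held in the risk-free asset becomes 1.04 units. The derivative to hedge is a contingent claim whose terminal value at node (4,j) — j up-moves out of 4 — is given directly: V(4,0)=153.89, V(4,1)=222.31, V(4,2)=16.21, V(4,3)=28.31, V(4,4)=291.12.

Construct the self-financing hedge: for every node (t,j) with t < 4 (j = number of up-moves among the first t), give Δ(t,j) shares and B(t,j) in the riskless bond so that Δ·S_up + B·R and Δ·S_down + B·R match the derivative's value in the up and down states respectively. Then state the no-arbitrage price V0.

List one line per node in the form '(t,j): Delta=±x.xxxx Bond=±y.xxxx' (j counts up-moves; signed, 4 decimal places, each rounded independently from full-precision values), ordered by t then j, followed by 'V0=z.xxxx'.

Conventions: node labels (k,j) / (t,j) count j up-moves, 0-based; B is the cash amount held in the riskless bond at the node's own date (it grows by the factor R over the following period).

(0,0): Delta=0.1231 Bond=56.0709
(1,0): Delta=-1.3993 Bond=279.0521
(1,1): Delta=0.7989 Bond=-85.6461
(2,0): Delta=-2.1058 Bond=373.1841
(2,1): Delta=-1.0857 Bond=236.1034
(2,2): Delta=1.6356 Bond=-301.1427
(3,0): Delta=1.8927 Bond=7.7379
(3,1): Delta=-3.8808 Bond=636.1812
(3,2): Delta=0.1551 Bond=-9.2136
(3,3): Delta=2.2928 Bond=-511.4329
V0=78.1074

The replicating-portfolio and risk-neutral prices coincide; use p* = (1.04−0.81)/(1.19−0.81) = 0.6053 for the latter.
Payoffs at expiry: V(4,0)=153.8900, V(4,1)=222.3100, V(4,2)=16.2100, V(4,3)=28.3100, V(4,4)=291.1200
  t=3,j=0: stock 95.1279 → up 113.2022 (V=222.3100), down 77.0536 (V=153.8900). Price 187.7905; hedge Δ=1.8927, bond B=7.7379.
  t=3,j=1: stock 139.7559 → up 166.3095 (V=16.2100), down 113.2022 (V=222.3100). Price 93.8128; hedge Δ=-3.8808, bond B=636.1812.
  t=3,j=2: stock 205.3203 → up 244.3312 (V=28.3100), down 166.3095 (V=16.2100). Price 22.6285; hedge Δ=0.1551, bond B=-9.2136.
  t=3,j=3: stock 301.6435 → up 358.9557 (V=291.1200), down 244.3312 (V=28.3100). Price 180.1723; hedge Δ=2.2928, bond B=-511.4329.
  t=2,j=0: stock 117.4419 → up 139.7559 (V=93.8128), down 95.1279 (V=187.7905). Price 125.8743; hedge Δ=-2.1058, bond B=373.1841.
  t=2,j=1: stock 172.5381 → up 205.3203 (V=22.6285), down 139.7559 (V=93.8128). Price 48.7765; hedge Δ=-1.0857, bond B=236.1034.
  t=2,j=2: stock 253.4819 → up 301.6435 (V=180.1723), down 205.3203 (V=22.6285). Price 113.4461; hedge Δ=1.6356, bond B=-301.1427.
  t=1,j=0: stock 144.9900 → up 172.5381 (V=48.7765), down 117.4419 (V=125.8743). Price 76.1633; hedge Δ=-1.3993, bond B=279.0521.
  t=1,j=1: stock 213.0100 → up 253.4819 (V=113.4461), down 172.5381 (V=48.7765). Price 84.5372; hedge Δ=0.7989, bond B=-85.6461.
  t=0,j=0: stock 179.0000 → up 213.0100 (V=84.5372), down 144.9900 (V=76.1633). Price 78.1074; hedge Δ=0.1231, bond B=56.0709.
As a check, the time-0 holding Δ(0,0)·S0 + B(0,0) comes to 78.1074 — exactly V0.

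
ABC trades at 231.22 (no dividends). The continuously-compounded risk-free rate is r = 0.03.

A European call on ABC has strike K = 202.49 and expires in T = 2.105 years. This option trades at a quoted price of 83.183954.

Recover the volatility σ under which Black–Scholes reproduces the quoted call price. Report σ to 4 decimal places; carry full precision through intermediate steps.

At σ = 0.5083 the Black–Scholes value reproduces the quote:
σ√T = 0.5083·√2.105 = 0.737473
d₁ = (ln(S/K) + (r+σ²/2)T) / (σ√T) = (ln(231.22/202.49) + (0.03+0.5083²/2)·2.105) / 0.737473 = (0.132679 + 0.335083) / 0.737473 = 0.634277
d₂ = d₁ − σ√T = 0.634277 − 0.737473 = -0.103196
e^{−rT} = 0.938803
N(d₁) = 0.737050,  N(d₂) = 0.458904
V = S·N(d₁) − K·e^{−rT}·N(d₂) = 170.420713 − 87.236760 = 83.183954 (equal to the quote); since ∂V/∂σ > 0 for all σ, the implied volatility is unique

sigma = 0.5083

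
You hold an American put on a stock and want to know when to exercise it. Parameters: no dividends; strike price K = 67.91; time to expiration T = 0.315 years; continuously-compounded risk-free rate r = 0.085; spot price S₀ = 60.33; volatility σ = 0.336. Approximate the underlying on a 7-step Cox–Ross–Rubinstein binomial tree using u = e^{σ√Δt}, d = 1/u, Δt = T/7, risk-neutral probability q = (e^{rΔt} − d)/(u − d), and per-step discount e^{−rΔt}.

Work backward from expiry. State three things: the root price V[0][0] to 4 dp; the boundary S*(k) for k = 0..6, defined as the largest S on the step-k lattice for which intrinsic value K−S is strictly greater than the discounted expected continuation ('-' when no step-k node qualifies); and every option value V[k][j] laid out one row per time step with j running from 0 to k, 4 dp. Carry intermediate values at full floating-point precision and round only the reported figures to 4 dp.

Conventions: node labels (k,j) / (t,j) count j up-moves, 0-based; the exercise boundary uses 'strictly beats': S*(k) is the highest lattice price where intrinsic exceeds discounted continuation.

price = 8.7341
boundary = - - 52.3147 56.1796 52.3147 56.1796 60.3300
tree:
8.7341
11.8792 5.7666
15.5953 8.3847 3.2850
19.1943 11.7304 5.2210 1.4425
22.5458 15.5953 8.0098 2.5707 0.3653
25.6666 19.1943 11.7304 4.4817 0.7470 0.0000
28.5728 22.5458 15.5953 7.5800 1.5274 0.0000 0.0000
31.2790 25.6666 19.1943 11.7304 3.1229 0.0000 0.0000 0.0000

Δt=0.04500, u=1.07388, d=0.93120, q=0.50905, disc=e^(-rΔt)=0.99618
k=7 terminal: V=max(K-S,0) → 31.2790 25.6666 19.1943 11.7304 3.1229 0.0000 0.0000 0.0000
k=6: j=0 S=39.3372 intr=28.5728 cont=28.3135 V=28.5728[EX]; j=1 S=45.3642 intr=22.5458 cont=22.2865 V=22.5458[EX]; j=2 S=52.3147 intr=15.5953 cont=15.3361 V=15.5953[EX]; j=3 S=60.3300 intr=7.5800 cont=7.3207 V=7.5800[EX]; j=4 S=69.5734 intr=0.0000 cont=1.5274 V=1.5274[hold]; j=5 S=80.2330 intr=0.0000 cont=0.0000 V=0.0000[hold]; j=6 S=92.5258 intr=0.0000 cont=0.0000 V=0.0000[hold]  S*(6)=60.3300
k=5: j=0 S=42.2434 intr=25.6666 cont=25.4074 V=25.6666[EX]; j=1 S=48.7157 intr=19.1943 cont=18.9351 V=19.1943[EX]; j=2 S=56.1796 intr=11.7304 cont=11.4712 V=11.7304[EX]; j=3 S=64.7871 intr=3.1229 cont=4.4817 V=4.4817[hold]; j=4 S=74.7133 intr=0.0000 cont=0.7470 V=0.7470[hold]; j=5 S=86.1605 intr=0.0000 cont=0.0000 V=0.0000[hold]  S*(5)=56.1796
k=4: j=0 S=45.3642 intr=22.5458 cont=22.2865 V=22.5458[EX]; j=1 S=52.3147 intr=15.5953 cont=15.3361 V=15.5953[EX]; j=2 S=60.3300 intr=7.5800 cont=8.0098 V=8.0098[hold]; j=3 S=69.5734 intr=0.0000 cont=2.5707 V=2.5707[hold]; j=4 S=80.2330 intr=0.0000 cont=0.3653 V=0.3653[hold]  S*(4)=52.3147
k=3: j=0 S=48.7157 intr=19.1943 cont=18.9351 V=19.1943[EX]; j=1 S=56.1796 intr=11.7304 cont=11.6891 V=11.7304[EX]; j=2 S=64.7871 intr=3.1229 cont=5.2210 V=5.2210[hold]; j=3 S=74.7133 intr=0.0000 cont=1.4425 V=1.4425[hold]  S*(3)=56.1796
k=2: j=0 S=52.3147 intr=15.5953 cont=15.3361 V=15.5953[EX]; j=1 S=60.3300 intr=7.5800 cont=8.3847 V=8.3847[hold]; j=2 S=69.5734 intr=0.0000 cont=3.2850 V=3.2850[hold]  S*(2)=52.3147
k=1: j=0 S=56.1796 intr=11.7304 cont=11.8792 V=11.8792[hold]; j=1 S=64.7871 intr=3.1229 cont=5.7666 V=5.7666[hold]  S*(1)=-
k=0: j=0 S=60.3300 intr=7.5800 cont=8.7341 V=8.7341[hold]  S*(0)=-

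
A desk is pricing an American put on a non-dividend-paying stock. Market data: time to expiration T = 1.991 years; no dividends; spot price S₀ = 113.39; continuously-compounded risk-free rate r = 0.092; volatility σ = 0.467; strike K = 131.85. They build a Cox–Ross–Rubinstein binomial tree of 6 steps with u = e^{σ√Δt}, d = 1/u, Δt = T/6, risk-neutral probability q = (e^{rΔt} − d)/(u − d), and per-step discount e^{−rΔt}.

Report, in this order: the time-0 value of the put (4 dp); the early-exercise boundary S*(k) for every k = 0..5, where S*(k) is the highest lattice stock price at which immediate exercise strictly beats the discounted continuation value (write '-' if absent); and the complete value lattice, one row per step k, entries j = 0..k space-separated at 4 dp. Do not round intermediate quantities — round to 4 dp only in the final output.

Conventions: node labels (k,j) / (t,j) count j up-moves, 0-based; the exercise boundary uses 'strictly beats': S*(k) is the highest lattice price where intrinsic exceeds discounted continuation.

price = 31.9566
boundary = - - 66.2081 86.6449 66.2081 86.6449
tree:
31.9566
46.5622 18.7808
65.6419 29.6551 8.6542
81.2583 45.2051 15.3511 2.2334
93.1913 65.6419 26.6980 4.5157 0.0000
102.3097 81.2583 45.2051 9.1302 0.0000 0.0000
109.2773 93.1913 65.6419 18.4600 0.0000 0.0000 0.0000

params: Δt=0.33183 u=1.30868 d=0.76413 q=0.49008 e^(-rΔt)=0.96993
t_6 payoffs: 109.2773 93.1913 65.6419 18.4600 0.0000 0.0000 0.0000
t_5: node(5,0) S=29.5403 payoff=102.3097 vs cont=98.3453 → 102.3097 [stop]  node(5,1) S=50.5917 payoff=81.2583 vs cont=77.2939 → 81.2583 [stop]  node(5,2) S=86.6449 payoff=45.2051 vs cont=41.2407 → 45.2051 [stop]  node(5,3) S=148.3907 payoff=0.0000 vs cont=9.1302 → 9.1302 [wait]  node(5,4) S=254.1384 payoff=0.0000 vs cont=0.0000 → 0.0000 [wait]  node(5,5) S=435.2451 payoff=0.0000 vs cont=0.0000 → 0.0000 [wait]  ⇒ S*(5)=86.6449
t_4: node(4,0) S=38.6587 payoff=93.1913 vs cont=89.2269 → 93.1913 [stop]  node(4,1) S=66.2081 payoff=65.6419 vs cont=61.6775 → 65.6419 [stop]  node(4,2) S=113.3900 payoff=18.4600 vs cont=26.6980 → 26.6980 [wait]  node(4,3) S=194.1952 payoff=0.0000 vs cont=4.5157 → 4.5157 [wait]  node(4,4) S=332.5846 payoff=0.0000 vs cont=0.0000 → 0.0000 [wait]  ⇒ S*(4)=66.2081
t_3: node(3,0) S=50.5917 payoff=81.2583 vs cont=77.2939 → 81.2583 [stop]  node(3,1) S=86.6449 payoff=45.2051 vs cont=45.1566 → 45.2051 [stop]  node(3,2) S=148.3907 payoff=0.0000 vs cont=15.3511 → 15.3511 [wait]  node(3,3) S=254.1384 payoff=0.0000 vs cont=2.2334 → 2.2334 [wait]  ⇒ S*(3)=86.6449
t_2: node(2,0) S=66.2081 payoff=65.6419 vs cont=61.6775 → 65.6419 [stop]  node(2,1) S=113.3900 payoff=18.4600 vs cont=29.6551 → 29.6551 [wait]  node(2,2) S=194.1952 payoff=0.0000 vs cont=8.6542 → 8.6542 [wait]  ⇒ S*(2)=66.2081
t_1: node(1,0) S=86.6449 payoff=45.2051 vs cont=46.5622 → 46.5622 [wait]  node(1,1) S=148.3907 payoff=0.0000 vs cont=18.7808 → 18.7808 [wait]  ⇒ S*(1)=-
t_0: node(0,0) S=113.3900 payoff=18.4600 vs cont=31.9566 → 31.9566 [wait]  ⇒ S*(0)=-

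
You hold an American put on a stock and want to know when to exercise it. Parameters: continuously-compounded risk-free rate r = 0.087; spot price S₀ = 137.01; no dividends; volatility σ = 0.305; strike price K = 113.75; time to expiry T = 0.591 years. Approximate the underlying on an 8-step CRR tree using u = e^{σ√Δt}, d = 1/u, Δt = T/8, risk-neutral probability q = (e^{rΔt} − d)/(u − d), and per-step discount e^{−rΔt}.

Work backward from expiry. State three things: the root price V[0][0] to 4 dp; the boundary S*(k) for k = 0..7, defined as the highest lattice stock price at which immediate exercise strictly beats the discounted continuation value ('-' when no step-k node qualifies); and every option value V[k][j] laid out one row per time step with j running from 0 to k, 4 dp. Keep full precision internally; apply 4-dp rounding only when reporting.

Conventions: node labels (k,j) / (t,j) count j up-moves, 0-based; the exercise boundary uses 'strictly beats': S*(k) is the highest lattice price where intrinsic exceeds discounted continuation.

price = 2.3200
boundary = - - - - - 90.5190 98.3427 90.5190
tree:
2.3200
3.9152 0.8653
6.4487 1.6078 0.1856
10.3062 2.9414 0.3876 0.0000
15.8562 5.2729 0.8096 0.0000 0.0000
23.2310 9.1949 1.6910 0.0000 0.0000 0.0000
30.4323 15.4073 3.5318 0.0000 0.0000 0.0000 0.0000
37.0607 23.2310 7.3767 0.0000 0.0000 0.0000 0.0000 0.0000
43.1618 30.4323 15.4073 0.0000 0.0000 0.0000 0.0000 0.0000 0.0000

params: Δt=0.07387 u=1.08643 d=0.92044 q=0.51813 e^(-rΔt)=0.99359
t_8 payoffs: 43.1618 30.4323 15.4073 0.0000 0.0000 0.0000 0.0000 0.0000 0.0000
t_7: node(7,0) S=76.6893 payoff=37.0607 vs cont=36.3320 → 37.0607 [stop]  node(7,1) S=90.5190 payoff=23.2310 vs cont=22.5023 → 23.2310 [stop]  node(7,2) S=106.8427 payoff=6.9073 vs cont=7.3767 → 7.3767 [wait]  node(7,3) S=126.1101 payoff=0.0000 vs cont=0.0000 → 0.0000 [wait]  node(7,4) S=148.8520 payoff=0.0000 vs cont=0.0000 → 0.0000 [wait]  node(7,5) S=175.6952 payoff=0.0000 vs cont=0.0000 → 0.0000 [wait]  node(7,6) S=207.3790 payoff=0.0000 vs cont=0.0000 → 0.0000 [wait]  node(7,7) S=244.7766 payoff=0.0000 vs cont=0.0000 → 0.0000 [wait]  ⇒ S*(7)=90.5190
t_6: node(6,0) S=83.3177 payoff=30.4323 vs cont=29.7036 → 30.4323 [stop]  node(6,1) S=98.3427 payoff=15.4073 vs cont=14.9202 → 15.4073 [stop]  node(6,2) S=116.0773 payoff=0.0000 vs cont=3.5318 → 3.5318 [wait]  node(6,3) S=137.0100 payoff=0.0000 vs cont=0.0000 → 0.0000 [wait]  node(6,4) S=161.7176 payoff=0.0000 vs cont=0.0000 → 0.0000 [wait]  node(6,5) S=190.8808 payoff=0.0000 vs cont=0.0000 → 0.0000 [wait]  node(6,6) S=225.3032 payoff=0.0000 vs cont=0.0000 → 0.0000 [wait]  ⇒ S*(6)=98.3427
t_5: node(5,0) S=90.5190 payoff=23.2310 vs cont=22.5023 → 23.2310 [stop]  node(5,1) S=106.8427 payoff=6.9073 vs cont=9.1949 → 9.1949 [wait]  node(5,2) S=126.1101 payoff=0.0000 vs cont=1.6910 → 1.6910 [wait]  node(5,3) S=148.8520 payoff=0.0000 vs cont=0.0000 → 0.0000 [wait]  node(5,4) S=175.6952 payoff=0.0000 vs cont=0.0000 → 0.0000 [wait]  node(5,5) S=207.3790 payoff=0.0000 vs cont=0.0000 → 0.0000 [wait]  ⇒ S*(5)=90.5190
t_4: node(4,0) S=98.3427 payoff=15.4073 vs cont=15.8562 → 15.8562 [wait]  node(4,1) S=116.0773 payoff=0.0000 vs cont=5.2729 → 5.2729 [wait]  node(4,2) S=137.0100 payoff=0.0000 vs cont=0.8096 → 0.8096 [wait]  node(4,3) S=161.7176 payoff=0.0000 vs cont=0.0000 → 0.0000 [wait]  node(4,4) S=190.8808 payoff=0.0000 vs cont=0.0000 → 0.0000 [wait]  ⇒ S*(4)=-
t_3: node(3,0) S=106.8427 payoff=6.9073 vs cont=10.3062 → 10.3062 [wait]  node(3,1) S=126.1101 payoff=0.0000 vs cont=2.9414 → 2.9414 [wait]  node(3,2) S=148.8520 payoff=0.0000 vs cont=0.3876 → 0.3876 [wait]  node(3,3) S=175.6952 payoff=0.0000 vs cont=0.0000 → 0.0000 [wait]  ⇒ S*(3)=-
t_2: node(2,0) S=116.0773 payoff=0.0000 vs cont=6.4487 → 6.4487 [wait]  node(2,1) S=137.0100 payoff=0.0000 vs cont=1.6078 → 1.6078 [wait]  node(2,2) S=161.7176 payoff=0.0000 vs cont=0.1856 → 0.1856 [wait]  ⇒ S*(2)=-
t_1: node(1,0) S=126.1101 payoff=0.0000 vs cont=3.9152 → 3.9152 [wait]  node(1,1) S=148.8520 payoff=0.0000 vs cont=0.8653 → 0.8653 [wait]  ⇒ S*(1)=-
t_0: node(0,0) S=137.0100 payoff=0.0000 vs cont=2.3200 → 2.3200 [wait]  ⇒ S*(0)=-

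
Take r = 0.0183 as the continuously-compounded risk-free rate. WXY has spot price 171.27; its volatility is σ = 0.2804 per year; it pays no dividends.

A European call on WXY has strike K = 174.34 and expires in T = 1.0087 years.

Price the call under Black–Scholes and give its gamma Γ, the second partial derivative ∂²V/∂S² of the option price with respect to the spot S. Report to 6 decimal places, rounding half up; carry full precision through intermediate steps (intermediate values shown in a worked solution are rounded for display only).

price = 19.231354
Γ = 0.008187

σ√T = 0.2804·√1.0087 = 0.281617
d₁ = (ln(S/K) + (r+σ²/2)T) / (σ√T) = (ln(171.27/174.34) + (0.0183+0.2804²/2)·1.0087) / 0.281617 = (-0.017766 + 0.058113) / 0.281617 = 0.143270
d₂ = d₁ − σ√T = 0.143270 − 0.281617 = -0.138348
e^{−rT} = 0.981710
N(d₁) = 0.556961,  N(d₂) = 0.444983
Call price V = S·N(d₁) − K·e^{−rT}·N(d₂) = 95.390768 − 76.159414 = 19.231354
φ(d₁) = (1/√(2π))·e^{−d₁²/2} = 0.394869
Γ = φ(d₁) / (S·σ·√T) = 0.008187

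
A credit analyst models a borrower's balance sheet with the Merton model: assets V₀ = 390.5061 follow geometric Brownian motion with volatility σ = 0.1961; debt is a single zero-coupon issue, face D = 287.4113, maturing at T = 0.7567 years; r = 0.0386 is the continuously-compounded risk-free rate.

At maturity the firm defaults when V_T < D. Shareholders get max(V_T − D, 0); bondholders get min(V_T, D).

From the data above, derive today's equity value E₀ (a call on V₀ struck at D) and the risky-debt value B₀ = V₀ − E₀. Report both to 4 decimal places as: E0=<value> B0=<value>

E0=111.8874 B0=278.6187

Equity is a call on the firm's assets struck at D = 287.4113:
d₁ = [ln(V₀/D) + (r + σ²/2)T] / (σ√T)
   = [ln(390.5061/287.4113) + (0.0386 + 0.5·0.1961²)·0.7567] / (0.1961·√0.7567)
   = [0.306529 + 0.043758] / 0.170584 = 2.053455
d₂ = d₁ − σ√T = 2.053455 − 0.170584 = 1.882870
N(d₁) = 0.979986,  N(d₂) = 0.970141,  e^(−rT) = 0.971214
E₀ = V₀·N(d₁) − D·e^(−rT)·N(d₂)
   = 390.5061·0.979986 − 287.4113·0.971214·0.970141 = 111.887355
B₀ = V₀ − E₀ = 390.5061 − 111.887355 = 278.618745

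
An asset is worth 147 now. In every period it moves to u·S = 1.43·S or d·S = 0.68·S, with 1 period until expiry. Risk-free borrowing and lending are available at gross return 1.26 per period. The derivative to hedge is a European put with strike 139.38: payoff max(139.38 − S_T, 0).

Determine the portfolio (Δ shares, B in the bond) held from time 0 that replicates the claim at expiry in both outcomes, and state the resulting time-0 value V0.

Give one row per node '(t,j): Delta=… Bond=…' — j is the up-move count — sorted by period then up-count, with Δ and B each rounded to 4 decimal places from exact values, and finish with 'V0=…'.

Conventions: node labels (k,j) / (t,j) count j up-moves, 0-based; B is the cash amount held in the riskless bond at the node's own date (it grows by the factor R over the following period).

Arbitrage-free pricing uses the up-move probability p* = (R−d)/(u−d) = 0.7733, discounting each step at R = 1.26.
Terminal payoffs: V(1,0)=39.4200, V(1,1)=0.0000
(0,0): S=147.0000. Δ = (V_up−V_dn)/(S_up−S_dn) = (0.0000−39.4200)/(210.2100−99.9600) = -0.3576. V = [p*·0.0000 + (1−p*)·39.4200]/1.26 = 7.0914. B = V − Δ·S = 59.6514.
Verification: the root portfolio costs Δ(0,0)·S0 + B(0,0) = 7.0914, matching V0.

(0,0): Delta=-0.3576 Bond=59.6514
V0=7.0914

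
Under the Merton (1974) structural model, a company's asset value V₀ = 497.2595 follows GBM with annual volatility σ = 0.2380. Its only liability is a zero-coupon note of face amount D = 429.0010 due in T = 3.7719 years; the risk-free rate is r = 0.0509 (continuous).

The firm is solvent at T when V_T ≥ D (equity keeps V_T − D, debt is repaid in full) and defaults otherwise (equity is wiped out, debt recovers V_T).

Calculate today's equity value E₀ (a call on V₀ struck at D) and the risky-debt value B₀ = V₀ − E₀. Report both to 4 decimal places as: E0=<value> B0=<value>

E0=168.9166 B0=328.3429

Work the structural quantities from V₀ = 497.2595 against face 429.0010:
d₁ = [ln(V₀/D) + (r + σ²/2)T] / (σ√T)
   = [ln(497.2595/429.0010) + (0.0509 + 0.5·0.2380²)·3.7719] / (0.2380·√3.7719)
   = [0.147653 + 0.298817] / 0.462229 = 0.965907
d₂ = d₁ − σ√T = 0.965907 − 0.462229 = 0.503679
N(d₁) = 0.832955,  N(d₂) = 0.692756,  e^(−rT) = 0.825315
E₀ = V₀·N(d₁) − D·e^(−rT)·N(d₂)
   = 497.2595·0.832955 − 429.0010·0.825315·0.692756 = 168.916568
B₀ = V₀ − E₀ = 497.2595 − 168.916568 = 328.342932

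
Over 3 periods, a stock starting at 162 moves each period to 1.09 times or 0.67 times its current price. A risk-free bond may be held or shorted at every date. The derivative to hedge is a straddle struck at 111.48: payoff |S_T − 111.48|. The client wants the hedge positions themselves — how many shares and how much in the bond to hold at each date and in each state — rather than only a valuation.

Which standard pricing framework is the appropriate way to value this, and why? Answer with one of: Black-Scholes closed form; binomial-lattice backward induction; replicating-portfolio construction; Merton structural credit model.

Key observation: the task asks for the hedge itself — share and bond holdings at every node of the 3-period tree on spot 162 with factors 1.09/0.67 — which is exactly what the replicating-portfolio construction produces.

framework: replicating-portfolio construction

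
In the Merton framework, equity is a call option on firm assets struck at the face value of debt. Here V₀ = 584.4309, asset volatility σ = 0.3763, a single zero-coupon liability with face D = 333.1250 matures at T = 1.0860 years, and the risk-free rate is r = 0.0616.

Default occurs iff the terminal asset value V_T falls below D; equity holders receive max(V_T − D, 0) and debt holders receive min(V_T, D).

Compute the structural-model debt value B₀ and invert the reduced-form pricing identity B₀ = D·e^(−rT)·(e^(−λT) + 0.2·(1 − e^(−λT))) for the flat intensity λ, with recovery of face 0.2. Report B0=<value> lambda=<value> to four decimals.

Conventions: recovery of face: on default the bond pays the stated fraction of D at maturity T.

Apply the equity-as-call identities (strike 333.1250, horizon 1.0860 years):
d₁ = [ln(V₀/D) + (r + σ²/2)T] / (σ√T)
   = [ln(584.4309/333.1250) + (0.0616 + 0.5·0.3763²)·1.0860] / (0.3763·√1.0860)
   = [0.562121 + 0.143787] / 0.392147 = 1.800110
d₂ = d₁ − σ√T = 1.800110 − 0.392147 = 1.407963
N(d₁) = 0.964078,  N(d₂) = 0.920429,  e^(−rT) = 0.935291
E₀ = V₀·N(d₁) − D·e^(−rT)·N(d₂)
   = 584.4309·0.964078 − 333.1250·0.935291·0.920429 = 276.660237
B₀ = V₀ − E₀ = 584.4309 − 276.660237 = 307.770663
e^(−λT) = (B₀·e^(rT)/D − 0.2)/(1 − 0.2) = (307.7707·1.069186/333.1250 − 0.2)/0.8 = 0.98476218
λ = −ln(0.98476218)/1.0860 = 0.014139

B0=307.7707 lambda=0.0141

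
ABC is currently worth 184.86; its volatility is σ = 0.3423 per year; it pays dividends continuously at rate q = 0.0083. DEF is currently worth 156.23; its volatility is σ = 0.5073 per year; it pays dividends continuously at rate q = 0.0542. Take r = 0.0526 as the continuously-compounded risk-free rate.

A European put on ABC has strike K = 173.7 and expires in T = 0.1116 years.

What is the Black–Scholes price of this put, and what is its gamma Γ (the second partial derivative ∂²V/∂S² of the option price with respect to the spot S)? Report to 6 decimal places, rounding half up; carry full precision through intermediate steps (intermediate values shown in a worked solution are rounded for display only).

price = 3.510408
Γ = 0.015314

σ√T = 0.3423·√0.1116 = 0.114351
d₁ = (ln(S/K) + (r−q+σ²/2)T) / (σ√T) = (ln(184.86/173.7) + (0.0526−0.0083+0.3423²/2)·0.1116) / 0.114351 = (0.062269 + 0.011482) / 0.114351 = 0.644955
d₂ = d₁ − σ√T = 0.644955 − 0.114351 = 0.530604
e^{−rT} = 0.994147
e^{−qT} = 0.999074
N(−d₁) = 0.259478,  N(−d₂) = 0.297847
Put price V = K·e^{−rT}·N(−d₂) − S·e^{−qT}·N(−d₁) = 51.433158 − 47.922751 = 3.510408
φ(d₁) = (1/√(2π))·e^{−d₁²/2} = 0.324029
Γ = e^{−qT}·φ(d₁) / (S·σ·√T) = 0.015314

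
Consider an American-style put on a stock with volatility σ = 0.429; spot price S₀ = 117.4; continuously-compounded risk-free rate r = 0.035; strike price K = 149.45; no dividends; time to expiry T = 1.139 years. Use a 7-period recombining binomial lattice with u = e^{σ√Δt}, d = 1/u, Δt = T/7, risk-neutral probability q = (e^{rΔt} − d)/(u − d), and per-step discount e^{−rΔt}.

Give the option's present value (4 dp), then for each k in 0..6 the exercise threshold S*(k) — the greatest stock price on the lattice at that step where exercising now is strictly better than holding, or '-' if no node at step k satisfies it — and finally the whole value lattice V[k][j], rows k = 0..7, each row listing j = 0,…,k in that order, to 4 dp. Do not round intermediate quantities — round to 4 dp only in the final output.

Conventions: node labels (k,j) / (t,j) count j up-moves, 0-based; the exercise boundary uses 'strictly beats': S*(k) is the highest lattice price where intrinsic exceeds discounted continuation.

price = 40.5482
boundary = - - 83.0538 69.8562 83.0538 98.7447 117.4000
tree:
40.5482
52.7847 27.4185
66.3962 38.2724 15.6691
79.5938 51.5274 23.9817 6.6064
90.6942 66.3962 35.6004 11.3397 1.4180
100.0308 79.5938 50.7053 19.2186 2.7075 0.0000
107.8837 90.6942 66.3962 32.0500 5.1695 0.0000 0.0000
114.4887 100.0308 79.5938 50.7053 9.8702 0.0000 0.0000 0.0000

Δt=0.16271, u=1.18892, d=0.84110, q=0.47326, disc=e^(-rΔt)=0.99432
k=7 terminal: V=max(K-S,0) → 114.4887 100.0308 79.5938 50.7053 9.8702 0.0000 0.0000 0.0000
k=6: j=0 S=41.5663 intr=107.8837 cont=107.0350 V=107.8837[EX]; j=1 S=58.7558 intr=90.6942 cont=89.8455 V=90.6942[EX]; j=2 S=83.0538 intr=66.3962 cont=65.5475 V=66.3962[EX]; j=3 S=117.4000 intr=32.0500 cont=31.2013 V=32.0500[EX]; j=4 S=165.9499 intr=0.0000 cont=5.1695 V=5.1695[hold]; j=5 S=234.5772 intr=0.0000 cont=0.0000 V=0.0000[hold]; j=6 S=331.5847 intr=0.0000 cont=0.0000 V=0.0000[hold]  S*(6)=117.4000
k=5: j=0 S=49.4192 intr=100.0308 cont=99.1821 V=100.0308[EX]; j=1 S=69.8562 intr=79.5938 cont=78.7451 V=79.5938[EX]; j=2 S=98.7447 intr=50.7053 cont=49.8566 V=50.7053[EX]; j=3 S=139.5798 intr=9.8702 cont=19.2186 V=19.2186[hold]; j=4 S=197.3019 intr=0.0000 cont=2.7075 V=2.7075[hold]; j=5 S=278.8946 intr=0.0000 cont=0.0000 V=0.0000[hold]  S*(5)=98.7447
k=4: j=0 S=58.7558 intr=90.6942 cont=89.8455 V=90.6942[EX]; j=1 S=83.0538 intr=66.3962 cont=65.5475 V=66.3962[EX]; j=2 S=117.4000 intr=32.0500 cont=35.6004 V=35.6004[hold]; j=3 S=165.9499 intr=0.0000 cont=11.3397 V=11.3397[hold]; j=4 S=234.5772 intr=0.0000 cont=1.4180 V=1.4180[hold]  S*(4)=83.0538
k=3: j=0 S=69.8562 intr=79.5938 cont=78.7451 V=79.5938[EX]; j=1 S=98.7447 intr=50.7053 cont=51.5274 V=51.5274[hold]; j=2 S=139.5798 intr=9.8702 cont=23.9817 V=23.9817[hold]; j=3 S=197.3019 intr=0.0000 cont=6.6064 V=6.6064[hold]  S*(3)=69.8562
k=2: j=0 S=83.0538 intr=66.3962 cont=65.9344 V=66.3962[EX]; j=1 S=117.4000 intr=32.0500 cont=38.2724 V=38.2724[hold]; j=2 S=165.9499 intr=0.0000 cont=15.6691 V=15.6691[hold]  S*(2)=83.0538
k=1: j=0 S=98.7447 intr=50.7053 cont=52.7847 V=52.7847[hold]; j=1 S=139.5798 intr=9.8702 cont=27.4185 V=27.4185[hold]  S*(1)=-
k=0: j=0 S=117.4000 intr=32.0500 cont=40.5482 V=40.5482[hold]  S*(0)=-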